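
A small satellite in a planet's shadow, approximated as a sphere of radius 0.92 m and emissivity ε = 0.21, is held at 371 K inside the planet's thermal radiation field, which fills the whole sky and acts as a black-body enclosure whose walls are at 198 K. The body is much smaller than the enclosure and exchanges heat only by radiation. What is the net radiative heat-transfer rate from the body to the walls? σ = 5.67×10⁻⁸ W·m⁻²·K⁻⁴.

For a small grey body in a large enclosure: P_net = εσA(T_body⁴ − T_wall⁴).
A = 4πr² = 10.64 m²; T_body⁴ − T_wall⁴ = 1.895×10¹⁰ − 1.537×10⁹ = 1.741×10¹⁰ K⁴.
|P_net| = 0.21·5.67×10⁻⁸·10.64·1.741×10¹⁰.

P_net ≈ 2200 W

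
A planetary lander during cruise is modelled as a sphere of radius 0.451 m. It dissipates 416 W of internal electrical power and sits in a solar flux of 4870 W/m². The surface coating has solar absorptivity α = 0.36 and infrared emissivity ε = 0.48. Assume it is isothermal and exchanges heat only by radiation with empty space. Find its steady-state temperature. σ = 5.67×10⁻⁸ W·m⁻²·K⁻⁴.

T ≈ 385 K

At steady state, absorbed solar power + internal power = radiated power.
Absorbed: α·S·A_cross = 0.36·4870·0.6390 = 1120 W (cross-section πr²).
Total input = 1120 + 416 = 1536 W.
Radiated: εσ·A_surf·T⁴ with A_surf = 4πr² = 2.556 m².
T⁴ = 1536/(0.48·5.67×10⁻⁸·2.556) = 2.208×10¹⁰ K⁴.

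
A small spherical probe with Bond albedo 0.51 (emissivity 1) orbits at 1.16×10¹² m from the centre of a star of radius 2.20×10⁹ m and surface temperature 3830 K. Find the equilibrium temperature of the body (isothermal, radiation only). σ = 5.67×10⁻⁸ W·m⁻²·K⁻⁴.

T ≈ 98.7 K

The star's surface emits σT_*⁴; at distance d the flux is S = σT_*⁴(R_*/d)².
S = 5.67×10⁻⁸·(3830)⁴·(2.20×10⁹/1.16×10¹²)² = 43.88 W/m².
For an isothermal sphere T⁴ = (1−a)S/(4σ) = 9.481×10⁷ K⁴.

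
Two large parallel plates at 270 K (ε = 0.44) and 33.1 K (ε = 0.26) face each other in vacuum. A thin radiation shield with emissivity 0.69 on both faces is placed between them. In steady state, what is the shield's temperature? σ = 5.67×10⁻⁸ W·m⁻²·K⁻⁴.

T_s ≈ 239 K

In steady state the net flux on the hot side equals that on the cold side.
σ(T₁⁴−T_s⁴)/D₁ = σ(T_s⁴−T₂⁴)/D₂, with D₁ = 1/ε₁+1/ε_s−1 = 2.722, D₂ = 1/ε_s+1/ε₂−1 = 4.295.
Solve for T_s⁴: T_s⁴ = (D₂·T₁⁴ + D₁·T₂⁴)/(D₁+D₂) = 3.253×10⁹ K⁴.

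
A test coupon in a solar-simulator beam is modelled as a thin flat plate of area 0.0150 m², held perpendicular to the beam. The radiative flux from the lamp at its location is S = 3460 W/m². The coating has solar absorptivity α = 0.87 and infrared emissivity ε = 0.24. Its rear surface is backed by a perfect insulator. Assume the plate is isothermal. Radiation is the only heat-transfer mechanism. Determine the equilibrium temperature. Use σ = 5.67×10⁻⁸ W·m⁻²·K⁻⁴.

At equilibrium, absorbed power = emitted power.
Absorbing cross-section = A = 0.01500 m²; emitting surface = A = 0.01500 m² (ratio 1).
αS·A_cross = εσ·A_surf·T⁴  ⇒  T⁴ = αS/(ε·1σ).
T⁴ = 0.870·3460/(0.24·1·5.67×10⁻⁸) = 2.212×10¹¹ K⁴.
T = (2.212×10¹¹)^(1/4).

T ≈ 686 K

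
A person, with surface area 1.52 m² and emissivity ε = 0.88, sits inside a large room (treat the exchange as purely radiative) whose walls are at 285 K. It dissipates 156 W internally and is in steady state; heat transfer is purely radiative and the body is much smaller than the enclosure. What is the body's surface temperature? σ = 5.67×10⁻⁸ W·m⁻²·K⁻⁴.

For a small grey body in a large enclosure, net radiated power = εσA(T⁴ − T_w⁴).
Steady state: P = εσA(T⁴ − T_w⁴) with A = 1.52 m².
T⁴ = P/(εσA) + T_w⁴ = 156/(0.88·5.67×10⁻⁸·1.520) + (285)⁴
    = 2.057×10⁹ + 6.598×10⁹ = 8.654×10⁹ K⁴.

T ≈ 305 K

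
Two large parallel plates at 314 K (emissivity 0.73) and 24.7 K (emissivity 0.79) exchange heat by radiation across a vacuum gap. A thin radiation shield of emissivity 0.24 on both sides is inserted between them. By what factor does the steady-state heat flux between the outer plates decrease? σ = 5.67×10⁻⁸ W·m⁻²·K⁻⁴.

Without shield: q₀ = σΔ(T⁴)/(1/ε₁+1/ε₂−1) with denominator 1.636.
With shield the two gaps are in series; the resistances add: (1/ε₁+1/ε_s−1)+(1/ε_s+1/ε₂−1) = 4.537+4.432 = 8.969.
Heat-flux ratio q₀/q = 8.969/1.636.

factor ≈ 5.48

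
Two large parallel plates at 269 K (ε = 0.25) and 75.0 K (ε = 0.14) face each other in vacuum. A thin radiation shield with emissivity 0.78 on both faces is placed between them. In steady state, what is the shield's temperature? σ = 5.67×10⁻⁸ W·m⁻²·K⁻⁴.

In steady state the net flux on the hot side equals that on the cold side.
σ(T₁⁴−T_s⁴)/D₁ = σ(T_s⁴−T₂⁴)/D₂, with D₁ = 1/ε₁+1/ε_s−1 = 4.282, D₂ = 1/ε_s+1/ε₂−1 = 7.425.
Solve for T_s⁴: T_s⁴ = (D₂·T₁⁴ + D₁·T₂⁴)/(D₁+D₂) = 3.332×10⁹ K⁴.

T_s ≈ 240 K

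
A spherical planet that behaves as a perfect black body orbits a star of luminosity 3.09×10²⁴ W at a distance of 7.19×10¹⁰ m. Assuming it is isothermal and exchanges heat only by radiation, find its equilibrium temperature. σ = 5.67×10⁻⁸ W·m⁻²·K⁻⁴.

T ≈ 120 K

First find the stellar flux at distance d: S = L/(4πd²) = 3.09×10²⁴/(4π·(7.19×10¹⁰)²) = 47.57 W/m².
For an isothermal sphere, absorbed (1−a)S·πr² = emitted σ·4πr²·T⁴, so T⁴ = (1−a)S/(4σ).
T⁴ = 1.00·47.57/(4·5.67×10⁻⁸) = 2.097×10⁸ K⁴.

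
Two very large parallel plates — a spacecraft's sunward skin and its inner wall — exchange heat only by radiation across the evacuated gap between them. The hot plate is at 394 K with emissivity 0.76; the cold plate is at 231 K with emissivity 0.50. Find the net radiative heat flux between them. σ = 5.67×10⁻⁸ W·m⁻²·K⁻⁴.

For two infinite grey parallel plates, q = σ(T₁⁴ − T₂⁴)/(1/ε₁ + 1/ε₂ − 1).
T₁⁴ − T₂⁴ = 2.410×10¹⁰ − 2.847×10⁹ = 2.125×10¹⁰ K⁴.
1/ε₁ + 1/ε₂ − 1 = 1.316 + 2.000 − 1 = 2.316.
q = 5.67×10⁻⁸ × 2.125×10¹⁰ / 2.316.

q ≈ 520 W/m²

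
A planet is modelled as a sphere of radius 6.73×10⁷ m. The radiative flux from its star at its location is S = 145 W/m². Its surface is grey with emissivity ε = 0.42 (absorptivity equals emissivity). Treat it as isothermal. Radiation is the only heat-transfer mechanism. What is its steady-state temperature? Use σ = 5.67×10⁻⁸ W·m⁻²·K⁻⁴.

T ≈ 159 K

At equilibrium, absorbed power = emitted power.
Absorbing cross-section = πr² = 1.423×10¹⁶ m²; emitting surface = 4πr² = 5.692×10¹⁶ m² (ratio 4).
εS·A_cross = εσ·A_surf·T⁴  ⇒  T⁴ = S/(4σ)   (ε cancels).
T⁴ = 145/(4·5.67×10⁻⁸) = 6.393×10⁸ K⁴.
T = (6.393×10⁸)^(1/4).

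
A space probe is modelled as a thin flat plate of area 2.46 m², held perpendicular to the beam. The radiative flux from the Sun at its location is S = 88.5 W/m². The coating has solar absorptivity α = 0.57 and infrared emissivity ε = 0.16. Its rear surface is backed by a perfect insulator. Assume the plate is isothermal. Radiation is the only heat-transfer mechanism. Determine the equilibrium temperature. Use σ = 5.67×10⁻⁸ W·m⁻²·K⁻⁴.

At equilibrium, absorbed power = emitted power.
Absorbing cross-section = A = 2.460 m²; emitting surface = A = 2.460 m² (ratio 1).
αS·A_cross = εσ·A_surf·T⁴  ⇒  T⁴ = αS/(ε·1σ).
T⁴ = 0.570·88.5/(0.16·1·5.67×10⁻⁸) = 5.561×10⁹ K⁴.
T = (5.561×10⁹)^(1/4).

T ≈ 273 K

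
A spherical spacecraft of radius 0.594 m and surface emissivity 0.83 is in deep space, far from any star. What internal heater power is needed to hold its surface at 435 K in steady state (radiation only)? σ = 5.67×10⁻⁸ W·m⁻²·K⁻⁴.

P ≈ 7470 W

P = εσ·4πr²·T⁴.
4πr² = 4.434 m²; T⁴ = 3.581×10¹⁰ K⁴.
P = 0.83·5.67×10⁻⁸·4.434·3.581×10¹⁰.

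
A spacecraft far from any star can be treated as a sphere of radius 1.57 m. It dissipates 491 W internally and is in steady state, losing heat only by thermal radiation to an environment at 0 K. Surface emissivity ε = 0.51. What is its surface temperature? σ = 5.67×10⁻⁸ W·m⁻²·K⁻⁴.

Steady state: internal power = radiated power, P = εσA T⁴.
Radiating area A = 4πr² = 30.97 m².
T⁴ = P/(εσA) = 491/(0.51·5.67×10⁻⁸·30.97) = 5.482×10⁸ K⁴.
T = (5.482×10⁸)^(1/4).

T ≈ 153 K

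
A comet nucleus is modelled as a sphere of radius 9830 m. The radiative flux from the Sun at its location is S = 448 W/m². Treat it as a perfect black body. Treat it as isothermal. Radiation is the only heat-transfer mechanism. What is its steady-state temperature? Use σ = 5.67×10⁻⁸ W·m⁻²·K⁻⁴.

T ≈ 211 K

At equilibrium, absorbed power = emitted power.
Absorbing cross-section = πr² = 3.036×10⁸ m²; emitting surface = 4πr² = 1.214×10⁹ m² (ratio 4).
S·A_cross = εσ·A_surf·T⁴  ⇒  T⁴ = S/(4σ).
T⁴ = 1.00·448/(4·5.67×10⁻⁸) = 1.975×10⁹ K⁴.
T = (1.975×10⁹)^(1/4).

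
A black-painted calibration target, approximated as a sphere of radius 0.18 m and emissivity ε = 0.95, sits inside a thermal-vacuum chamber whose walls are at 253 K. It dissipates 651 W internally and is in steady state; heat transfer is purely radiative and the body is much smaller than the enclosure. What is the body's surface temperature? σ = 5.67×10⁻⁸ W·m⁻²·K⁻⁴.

For a small grey body in a large enclosure, net radiated power = εσA(T⁴ − T_w⁴).
Steady state: P = εσA(T⁴ − T_w⁴) with A = 4πr² = 0.4072 m².
T⁴ = P/(εσA) + T_w⁴ = 651/(0.95·5.67×10⁻⁸·0.4072) + (253)⁴
    = 2.968×10¹⁰ + 4.097×10⁹ = 3.378×10¹⁰ K⁴.

T ≈ 429 K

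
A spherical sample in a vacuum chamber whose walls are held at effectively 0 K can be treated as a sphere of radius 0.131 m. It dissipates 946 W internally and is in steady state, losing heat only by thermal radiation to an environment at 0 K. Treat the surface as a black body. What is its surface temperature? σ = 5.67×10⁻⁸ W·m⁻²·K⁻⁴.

Steady state: internal power = radiated power, P = εσA T⁴.
Radiating area A = 4πr² = 0.2157 m².
T⁴ = P/(εσA) = 946/(1.0·5.67×10⁻⁸·0.2157) = 7.737×10¹⁰ K⁴.
T = (7.737×10¹⁰)^(1/4).

T ≈ 527 K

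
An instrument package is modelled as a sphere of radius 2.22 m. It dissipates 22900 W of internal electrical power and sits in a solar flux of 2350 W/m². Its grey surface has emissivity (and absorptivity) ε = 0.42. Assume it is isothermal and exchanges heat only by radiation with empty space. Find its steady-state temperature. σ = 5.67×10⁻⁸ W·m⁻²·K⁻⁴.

At steady state, absorbed solar power + internal power = radiated power.
Absorbed: α·S·A_cross = 0.42·2350·15.48 = 15280 W (cross-section πr²).
Total input = 15280 + 22900 = 38180 W.
Radiated: εσ·A_surf·T⁴ with A_surf = 4πr² = 61.93 m².
T⁴ = 38180/(0.42·5.67×10⁻⁸·61.93) = 2.589×10¹⁰ K⁴.

T ≈ 401 K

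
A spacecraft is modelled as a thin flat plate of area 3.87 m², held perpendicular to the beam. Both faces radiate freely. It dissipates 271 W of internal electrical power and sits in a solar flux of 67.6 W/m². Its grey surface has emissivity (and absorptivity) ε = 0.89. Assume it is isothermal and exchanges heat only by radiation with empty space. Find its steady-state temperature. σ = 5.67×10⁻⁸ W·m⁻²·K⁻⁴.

At steady state, absorbed solar power + internal power = radiated power.
Absorbed: α·S·A_cross = 0.89·67.6·3.870 = 232.8 W (cross-section A).
Total input = 232.8 + 271 = 503.8 W.
Radiated: εσ·A_surf·T⁴ with A_surf = 2A = 7.740 m².
T⁴ = 503.8/(0.89·5.67×10⁻⁸·7.740) = 1.290×10⁹ K⁴.

T ≈ 190 K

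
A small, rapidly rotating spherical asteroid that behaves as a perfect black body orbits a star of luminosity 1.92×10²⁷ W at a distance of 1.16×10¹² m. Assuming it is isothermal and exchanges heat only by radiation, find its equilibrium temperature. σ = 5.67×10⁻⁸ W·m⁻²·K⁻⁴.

T ≈ 150 K

First find the stellar flux at distance d: S = L/(4πd²) = 1.92×10²⁷/(4π·(1.16×10¹²)²) = 113.5 W/m².
For an isothermal sphere, absorbed (1−a)S·πr² = emitted σ·4πr²·T⁴, so T⁴ = (1−a)S/(4σ).
T⁴ = 1.00·113.5/(4·5.67×10⁻⁸) = 5.006×10⁸ K⁴.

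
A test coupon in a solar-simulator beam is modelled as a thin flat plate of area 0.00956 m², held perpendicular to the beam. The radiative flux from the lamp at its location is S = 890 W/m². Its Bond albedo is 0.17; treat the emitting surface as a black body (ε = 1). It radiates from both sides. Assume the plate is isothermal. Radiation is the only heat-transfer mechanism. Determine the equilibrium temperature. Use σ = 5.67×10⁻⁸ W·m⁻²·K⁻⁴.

At equilibrium, absorbed power = emitted power.
Absorbing cross-section = A = 0.009560 m²; emitting surface = 2A = 0.01912 m² (ratio 2).
(1−a)S·A_cross = εσ·A_surf·T⁴  ⇒  T⁴ = (1−a)S/(2σ).
T⁴ = 0.830·890/(2·5.67×10⁻⁸) = 6.514×10⁹ K⁴.
T = (6.514×10⁹)^(1/4).

T ≈ 284 K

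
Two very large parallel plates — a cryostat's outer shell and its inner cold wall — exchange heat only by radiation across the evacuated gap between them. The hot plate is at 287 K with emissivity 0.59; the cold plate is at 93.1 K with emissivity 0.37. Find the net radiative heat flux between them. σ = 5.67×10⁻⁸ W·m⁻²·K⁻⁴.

For two infinite grey parallel plates, q = σ(T₁⁴ − T₂⁴)/(1/ε₁ + 1/ε₂ − 1).
T₁⁴ − T₂⁴ = 6.785×10⁹ − 7.513×10⁷ = 6.710×10⁹ K⁴.
1/ε₁ + 1/ε₂ − 1 = 1.695 + 2.703 − 1 = 3.398.
q = 5.67×10⁻⁸ × 6.710×10⁹ / 3.398.

q ≈ 112 W/m²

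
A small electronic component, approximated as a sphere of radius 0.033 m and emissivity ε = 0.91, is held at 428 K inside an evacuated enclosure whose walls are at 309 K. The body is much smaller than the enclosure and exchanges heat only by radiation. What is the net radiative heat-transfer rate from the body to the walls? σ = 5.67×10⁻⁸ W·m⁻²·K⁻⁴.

For a small grey body in a large enclosure: P_net = εσA(T_body⁴ − T_wall⁴).
A = 4πr² = 0.01368 m²; T_body⁴ − T_wall⁴ = 3.356×10¹⁰ − 9.117×10⁹ = 2.444×10¹⁰ K⁴.
|P_net| = 0.91·5.67×10⁻⁸·0.01368·2.444×10¹⁰.

P_net ≈ 17.3 W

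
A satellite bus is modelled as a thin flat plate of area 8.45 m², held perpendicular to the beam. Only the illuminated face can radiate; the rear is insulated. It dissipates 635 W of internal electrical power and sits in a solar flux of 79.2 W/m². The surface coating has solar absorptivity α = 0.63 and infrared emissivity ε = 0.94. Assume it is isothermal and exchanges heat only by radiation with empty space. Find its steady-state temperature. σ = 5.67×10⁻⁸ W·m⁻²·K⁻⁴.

At steady state, absorbed solar power + internal power = radiated power.
Absorbed: α·S·A_cross = 0.63·79.2·8.450 = 421.6 W (cross-section A).
Total input = 421.6 + 635 = 1057 W.
Radiated: εσ·A_surf·T⁴ with A_surf = A = 8.450 m².
T⁴ = 1057/(0.94·5.67×10⁻⁸·8.450) = 2.346×10⁹ K⁴.

T ≈ 220 K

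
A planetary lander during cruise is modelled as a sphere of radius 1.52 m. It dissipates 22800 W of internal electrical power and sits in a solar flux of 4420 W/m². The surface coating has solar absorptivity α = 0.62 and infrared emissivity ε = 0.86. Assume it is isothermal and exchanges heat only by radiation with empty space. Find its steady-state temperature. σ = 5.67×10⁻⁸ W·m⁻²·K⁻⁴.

At steady state, absorbed solar power + internal power = radiated power.
Absorbed: α·S·A_cross = 0.62·4420·7.258 = 19890 W (cross-section πr²).
Total input = 19890 + 22800 = 42690 W.
Radiated: εσ·A_surf·T⁴ with A_surf = 4πr² = 29.03 m².
T⁴ = 42690/(0.86·5.67×10⁻⁸·29.03) = 3.015×10¹⁰ K⁴.

T ≈ 417 K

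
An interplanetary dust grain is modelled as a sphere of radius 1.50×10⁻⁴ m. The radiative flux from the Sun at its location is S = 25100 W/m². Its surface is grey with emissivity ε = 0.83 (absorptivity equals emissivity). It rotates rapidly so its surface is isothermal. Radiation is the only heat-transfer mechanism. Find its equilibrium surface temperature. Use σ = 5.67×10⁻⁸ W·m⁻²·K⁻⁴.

At equilibrium, absorbed power = emitted power.
Absorbing cross-section = πr² = 7.069×10⁻⁸ m²; emitting surface = 4πr² = 2.827×10⁻⁷ m² (ratio 4).
εS·A_cross = εσ·A_surf·T⁴  ⇒  T⁴ = S/(4σ)   (ε cancels).
T⁴ = 25100/(4·5.67×10⁻⁸) = 1.107×10¹¹ K⁴.
T = (1.107×10¹¹)^(1/4).

T ≈ 577 K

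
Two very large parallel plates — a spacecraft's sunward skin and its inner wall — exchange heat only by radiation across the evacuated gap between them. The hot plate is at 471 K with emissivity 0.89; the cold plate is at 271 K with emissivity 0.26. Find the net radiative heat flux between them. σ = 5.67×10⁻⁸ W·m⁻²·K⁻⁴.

For two infinite grey parallel plates, q = σ(T₁⁴ − T₂⁴)/(1/ε₁ + 1/ε₂ − 1).
T₁⁴ − T₂⁴ = 4.921×10¹⁰ − 5.394×10⁹ = 4.382×10¹⁰ K⁴.
1/ε₁ + 1/ε₂ − 1 = 1.124 + 3.846 − 1 = 3.970.
q = 5.67×10⁻⁸ × 4.382×10¹⁰ / 3.970.

q ≈ 626 W/m²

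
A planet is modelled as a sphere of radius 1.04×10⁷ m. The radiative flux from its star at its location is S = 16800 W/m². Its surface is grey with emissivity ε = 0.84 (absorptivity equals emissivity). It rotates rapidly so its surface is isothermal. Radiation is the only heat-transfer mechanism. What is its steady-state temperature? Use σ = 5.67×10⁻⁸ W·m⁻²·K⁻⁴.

T ≈ 522 K

At equilibrium, absorbed power = emitted power.
Absorbing cross-section = πr² = 3.398×10¹⁴ m²; emitting surface = 4πr² = 1.359×10¹⁵ m² (ratio 4).
εS·A_cross = εσ·A_surf·T⁴  ⇒  T⁴ = S/(4σ)   (ε cancels).
T⁴ = 16800/(4·5.67×10⁻⁸) = 7.407×10¹⁰ K⁴.
T = (7.407×10¹⁰)^(1/4).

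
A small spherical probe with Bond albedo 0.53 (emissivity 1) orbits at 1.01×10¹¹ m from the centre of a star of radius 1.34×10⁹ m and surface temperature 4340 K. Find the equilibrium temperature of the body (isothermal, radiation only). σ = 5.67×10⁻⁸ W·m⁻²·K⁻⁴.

The star's surface emits σT_*⁴; at distance d the flux is S = σT_*⁴(R_*/d)².
S = 5.67×10⁻⁸·(4340)⁴·(1.34×10⁹/1.01×10¹¹)² = 3541 W/m².
For an isothermal sphere T⁴ = (1−a)S/(4σ) = 7.338×10⁹ K⁴.

T ≈ 293 K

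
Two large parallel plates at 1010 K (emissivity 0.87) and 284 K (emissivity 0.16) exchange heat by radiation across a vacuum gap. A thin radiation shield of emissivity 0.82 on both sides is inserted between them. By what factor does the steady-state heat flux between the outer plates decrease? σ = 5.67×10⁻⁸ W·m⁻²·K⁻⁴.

factor ≈ 1.22

Without shield: q₀ = σΔ(T⁴)/(1/ε₁+1/ε₂−1) with denominator 6.399.
With shield the two gaps are in series; the resistances add: (1/ε₁+1/ε_s−1)+(1/ε_s+1/ε₂−1) = 1.369+6.470 = 7.838.
Heat-flux ratio q₀/q = 7.838/6.399.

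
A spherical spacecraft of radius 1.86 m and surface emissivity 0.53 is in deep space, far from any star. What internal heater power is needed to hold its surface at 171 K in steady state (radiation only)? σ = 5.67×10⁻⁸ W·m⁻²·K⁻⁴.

P ≈ 1120 W

P = εσ·4πr²·T⁴.
4πr² = 43.47 m²; T⁴ = 8.550×10⁸ K⁴.
P = 0.53·5.67×10⁻⁸·43.47·8.550×10⁸.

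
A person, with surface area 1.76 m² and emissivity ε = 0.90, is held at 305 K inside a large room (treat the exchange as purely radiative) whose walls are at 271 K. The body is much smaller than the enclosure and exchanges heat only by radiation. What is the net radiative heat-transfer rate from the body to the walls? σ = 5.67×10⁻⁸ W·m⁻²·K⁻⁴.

P_net ≈ 293 W

For a small grey body in a large enclosure: P_net = εσA(T_body⁴ − T_wall⁴).
A = 1.76 m²; T_body⁴ − T_wall⁴ = 8.654×10⁹ − 5.394×10⁹ = 3.260×10⁹ K⁴.
|P_net| = 0.90·5.67×10⁻⁸·1.760·3.260×10⁹.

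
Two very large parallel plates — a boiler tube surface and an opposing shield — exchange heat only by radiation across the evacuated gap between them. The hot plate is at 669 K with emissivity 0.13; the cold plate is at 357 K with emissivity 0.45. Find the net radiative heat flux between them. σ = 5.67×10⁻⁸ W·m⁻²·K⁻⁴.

q ≈ 1170 W/m²

For two infinite grey parallel plates, q = σ(T₁⁴ − T₂⁴)/(1/ε₁ + 1/ε₂ − 1).
T₁⁴ − T₂⁴ = 2.003×10¹¹ − 1.624×10¹⁰ = 1.841×10¹¹ K⁴.
1/ε₁ + 1/ε₂ − 1 = 7.692 + 2.222 − 1 = 8.915.
q = 5.67×10⁻⁸ × 1.841×10¹¹ / 8.915.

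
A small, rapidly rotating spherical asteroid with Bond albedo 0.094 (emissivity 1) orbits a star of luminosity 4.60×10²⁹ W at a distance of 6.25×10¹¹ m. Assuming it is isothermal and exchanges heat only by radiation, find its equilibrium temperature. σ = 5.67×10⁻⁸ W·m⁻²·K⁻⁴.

First find the stellar flux at distance d: S = L/(4πd²) = 4.60×10²⁹/(4π·(6.25×10¹¹)²) = 93710 W/m².
For an isothermal sphere, absorbed (1−a)S·πr² = emitted σ·4πr²·T⁴, so T⁴ = (1−a)S/(4σ).
T⁴ = 0.906·93710/(4·5.67×10⁻⁸) = 3.743×10¹¹ K⁴.

T ≈ 782 K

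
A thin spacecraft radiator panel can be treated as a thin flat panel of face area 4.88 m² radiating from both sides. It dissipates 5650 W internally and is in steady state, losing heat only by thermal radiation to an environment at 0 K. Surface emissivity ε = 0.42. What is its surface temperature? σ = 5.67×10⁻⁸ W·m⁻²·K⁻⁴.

Steady state: internal power = radiated power, P = εσA T⁴.
Radiating area A = 2·4.88 = 9.760 m².
T⁴ = P/(εσA) = 5650/(0.42·5.67×10⁻⁸·9.760) = 2.431×10¹⁰ K⁴.
T = (2.431×10¹⁰)^(1/4).

T ≈ 395 K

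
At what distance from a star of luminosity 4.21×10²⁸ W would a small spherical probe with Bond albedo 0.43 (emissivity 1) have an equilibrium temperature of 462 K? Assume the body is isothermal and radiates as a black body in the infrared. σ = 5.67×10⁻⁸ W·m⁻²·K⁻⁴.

d ≈ 4.30×10¹¹ m

For an isothermal black-emitting sphere, (1−a)S·πr² = σ·4πr²·T⁴ ⇒ S = 4σT⁴/(1−a).
S = 4·5.67×10⁻⁸·(462)⁴/0.570 = 18130 W/m².
Flux falls as S = L/(4πd²), so d = √(L/(4πS)) = √(4.21×10²⁸/(4π·18130)).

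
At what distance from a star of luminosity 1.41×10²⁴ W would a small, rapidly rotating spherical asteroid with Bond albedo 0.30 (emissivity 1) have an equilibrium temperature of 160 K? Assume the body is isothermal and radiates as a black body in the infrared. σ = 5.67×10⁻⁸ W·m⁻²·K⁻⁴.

d ≈ 2.30×10¹⁰ m

For an isothermal black-emitting sphere, (1−a)S·πr² = σ·4πr²·T⁴ ⇒ S = 4σT⁴/(1−a).
S = 4·5.67×10⁻⁸·(160)⁴/0.700 = 212.3 W/m².
Flux falls as S = L/(4πd²), so d = √(L/(4πS)) = √(1.41×10²⁴/(4π·212.3)).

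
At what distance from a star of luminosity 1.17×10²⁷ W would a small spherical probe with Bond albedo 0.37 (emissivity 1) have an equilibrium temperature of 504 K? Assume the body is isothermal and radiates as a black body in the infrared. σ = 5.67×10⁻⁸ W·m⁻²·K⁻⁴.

d ≈ 6.33×10¹⁰ m

For an isothermal black-emitting sphere, (1−a)S·πr² = σ·4πr²·T⁴ ⇒ S = 4σT⁴/(1−a).
S = 4·5.67×10⁻⁸·(504)⁴/0.630 = 23230 W/m².
Flux falls as S = L/(4πd²), so d = √(L/(4πS)) = √(1.17×10²⁷/(4π·23230)).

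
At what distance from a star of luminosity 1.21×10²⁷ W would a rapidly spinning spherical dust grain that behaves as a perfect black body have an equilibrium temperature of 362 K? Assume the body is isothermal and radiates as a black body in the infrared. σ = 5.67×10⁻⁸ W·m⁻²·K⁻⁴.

d ≈ 1.57×10¹¹ m

For an isothermal black-emitting sphere, (1−a)S·πr² = σ·4πr²·T⁴ ⇒ S = 4σT⁴/(1−a).
S = 4·5.67×10⁻⁸·(362)⁴/1.00 = 3895 W/m².
Flux falls as S = L/(4πd²), so d = √(L/(4πS)) = √(1.21×10²⁷/(4π·3895)).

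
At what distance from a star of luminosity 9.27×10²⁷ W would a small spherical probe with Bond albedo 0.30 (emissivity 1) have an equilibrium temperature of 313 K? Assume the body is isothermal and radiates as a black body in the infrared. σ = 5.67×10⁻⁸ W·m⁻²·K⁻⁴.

For an isothermal black-emitting sphere, (1−a)S·πr² = σ·4πr²·T⁴ ⇒ S = 4σT⁴/(1−a).
S = 4·5.67×10⁻⁸·(313)⁴/0.700 = 3110 W/m².
Flux falls as S = L/(4πd²), so d = √(L/(4πS)) = √(9.27×10²⁷/(4π·3110)).

d ≈ 4.87×10¹¹ m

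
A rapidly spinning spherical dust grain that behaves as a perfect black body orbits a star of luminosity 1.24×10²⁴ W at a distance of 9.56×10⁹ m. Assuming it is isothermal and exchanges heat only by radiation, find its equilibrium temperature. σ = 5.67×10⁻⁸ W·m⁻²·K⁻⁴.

T ≈ 263 K

First find the stellar flux at distance d: S = L/(4πd²) = 1.24×10²⁴/(4π·(9.56×10⁹)²) = 1080 W/m².
For an isothermal sphere, absorbed (1−a)S·πr² = emitted σ·4πr²·T⁴, so T⁴ = (1−a)S/(4σ).
T⁴ = 1.00·1080/(4·5.67×10⁻⁸) = 4.761×10⁹ K⁴.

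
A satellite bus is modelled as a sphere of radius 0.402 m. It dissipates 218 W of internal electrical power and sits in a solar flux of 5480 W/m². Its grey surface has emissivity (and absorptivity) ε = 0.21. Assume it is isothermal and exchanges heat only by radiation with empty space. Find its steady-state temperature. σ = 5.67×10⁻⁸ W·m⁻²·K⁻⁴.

T ≈ 427 K

At steady state, absorbed solar power + internal power = radiated power.
Absorbed: α·S·A_cross = 0.21·5480·0.5077 = 584.3 W (cross-section πr²).
Total input = 584.3 + 218 = 802.3 W.
Radiated: εσ·A_surf·T⁴ with A_surf = 4πr² = 2.031 m².
T⁴ = 802.3/(0.21·5.67×10⁻⁸·2.031) = 3.318×10¹⁰ K⁴.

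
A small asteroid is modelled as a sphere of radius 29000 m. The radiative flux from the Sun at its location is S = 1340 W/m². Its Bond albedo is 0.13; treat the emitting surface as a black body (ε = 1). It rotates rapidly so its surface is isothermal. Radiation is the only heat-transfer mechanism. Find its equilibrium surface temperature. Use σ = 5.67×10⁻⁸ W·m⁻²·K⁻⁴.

T ≈ 268 K

At equilibrium, absorbed power = emitted power.
Absorbing cross-section = πr² = 2.642×10⁹ m²; emitting surface = 4πr² = 1.057×10¹⁰ m² (ratio 4).
(1−a)S·A_cross = εσ·A_surf·T⁴  ⇒  T⁴ = (1−a)S/(4σ).
T⁴ = 0.870·1340/(4·5.67×10⁻⁸) = 5.140×10⁹ K⁴.
T = (5.140×10⁹)^(1/4).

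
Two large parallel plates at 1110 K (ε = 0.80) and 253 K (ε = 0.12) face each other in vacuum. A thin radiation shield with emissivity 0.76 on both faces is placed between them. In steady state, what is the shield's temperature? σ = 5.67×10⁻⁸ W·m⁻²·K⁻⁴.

In steady state the net flux on the hot side equals that on the cold side.
σ(T₁⁴−T_s⁴)/D₁ = σ(T_s⁴−T₂⁴)/D₂, with D₁ = 1/ε₁+1/ε_s−1 = 1.566, D₂ = 1/ε_s+1/ε₂−1 = 8.649.
Solve for T_s⁴: T_s⁴ = (D₂·T₁⁴ + D₁·T₂⁴)/(D₁+D₂) = 1.286×10¹² K⁴.

T_s ≈ 1060 K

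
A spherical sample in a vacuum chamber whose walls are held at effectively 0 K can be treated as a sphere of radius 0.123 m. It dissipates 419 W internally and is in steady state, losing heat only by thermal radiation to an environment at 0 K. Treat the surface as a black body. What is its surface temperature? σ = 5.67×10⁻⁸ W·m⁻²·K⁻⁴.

T ≈ 444 K

Steady state: internal power = radiated power, P = εσA T⁴.
Radiating area A = 4πr² = 0.1901 m².
T⁴ = P/(εσA) = 419/(1.0·5.67×10⁻⁸·0.1901) = 3.887×10¹⁰ K⁴.
T = (3.887×10¹⁰)^(1/4).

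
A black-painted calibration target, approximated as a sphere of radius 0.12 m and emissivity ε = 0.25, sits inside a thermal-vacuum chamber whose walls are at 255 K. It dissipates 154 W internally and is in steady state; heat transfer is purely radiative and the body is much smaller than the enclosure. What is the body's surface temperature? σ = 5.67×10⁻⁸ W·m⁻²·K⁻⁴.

For a small grey body in a large enclosure, net radiated power = εσA(T⁴ − T_w⁴).
Steady state: P = εσA(T⁴ − T_w⁴) with A = 4πr² = 0.1810 m².
T⁴ = P/(εσA) + T_w⁴ = 154/(0.25·5.67×10⁻⁸·0.1810) + (255)⁴
    = 6.004×10¹⁰ + 4.228×10⁹ = 6.427×10¹⁰ K⁴.

T ≈ 503 K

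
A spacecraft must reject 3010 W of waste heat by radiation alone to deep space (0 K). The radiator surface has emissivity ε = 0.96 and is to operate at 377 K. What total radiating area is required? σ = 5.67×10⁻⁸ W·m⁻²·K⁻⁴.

A ≈ 2.74 m²

P = εσA T⁴ ⇒ A = P/(εσT⁴).
T⁴ = 2.020×10¹⁰ K⁴.
A = 3010/(0.96 × 5.67×10⁻⁸ × 2.020×10¹⁰).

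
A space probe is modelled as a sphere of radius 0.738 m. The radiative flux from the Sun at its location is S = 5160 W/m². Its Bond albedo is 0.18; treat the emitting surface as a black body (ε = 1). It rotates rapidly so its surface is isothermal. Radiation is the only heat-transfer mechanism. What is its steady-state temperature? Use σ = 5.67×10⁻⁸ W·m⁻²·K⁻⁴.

At equilibrium, absorbed power = emitted power.
Absorbing cross-section = πr² = 1.711 m²; emitting surface = 4πr² = 6.844 m² (ratio 4).
(1−a)S·A_cross = εσ·A_surf·T⁴  ⇒  T⁴ = (1−a)S/(4σ).
T⁴ = 0.820·5160/(4·5.67×10⁻⁸) = 1.866×10¹⁰ K⁴.
T = (1.866×10¹⁰)^(1/4).

T ≈ 370 K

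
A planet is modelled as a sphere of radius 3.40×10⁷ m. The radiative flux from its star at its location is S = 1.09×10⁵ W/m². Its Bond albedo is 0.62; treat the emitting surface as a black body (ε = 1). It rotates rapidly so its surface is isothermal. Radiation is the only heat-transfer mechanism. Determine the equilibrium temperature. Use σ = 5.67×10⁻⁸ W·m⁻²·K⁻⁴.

T ≈ 654 K

At equilibrium, absorbed power = emitted power.
Absorbing cross-section = πr² = 3.632×10¹⁵ m²; emitting surface = 4πr² = 1.453×10¹⁶ m² (ratio 4).
(1−a)S·A_cross = εσ·A_surf·T⁴  ⇒  T⁴ = (1−a)S/(4σ).
T⁴ = 0.380·1.09×10⁵/(4·5.67×10⁻⁸) = 1.826×10¹¹ K⁴.
T = (1.826×10¹¹)^(1/4).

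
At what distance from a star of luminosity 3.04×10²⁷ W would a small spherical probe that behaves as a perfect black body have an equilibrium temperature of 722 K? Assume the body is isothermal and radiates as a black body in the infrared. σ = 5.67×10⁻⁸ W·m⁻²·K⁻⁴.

For an isothermal black-emitting sphere, (1−a)S·πr² = σ·4πr²·T⁴ ⇒ S = 4σT⁴/(1−a).
S = 4·5.67×10⁻⁸·(722)⁴/1.00 = 61630 W/m².
Flux falls as S = L/(4πd²), so d = √(L/(4πS)) = √(3.04×10²⁷/(4π·61630)).

d ≈ 6.27×10¹⁰ m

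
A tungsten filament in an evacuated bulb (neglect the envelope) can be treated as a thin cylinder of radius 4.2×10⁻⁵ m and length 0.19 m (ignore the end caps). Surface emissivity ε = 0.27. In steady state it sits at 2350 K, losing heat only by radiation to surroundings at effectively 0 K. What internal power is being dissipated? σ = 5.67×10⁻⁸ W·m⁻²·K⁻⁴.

Steady state: P = εσA T⁴.
A = 2πrL = 5.014×10⁻⁵ m²; T⁴ = (2350)⁴ = 3.050×10¹³ K⁴.
P = 0.27 × 5.67×10⁻⁸ × 5.014×10⁻⁵ × 3.050×10¹³.

P ≈ 23.4 W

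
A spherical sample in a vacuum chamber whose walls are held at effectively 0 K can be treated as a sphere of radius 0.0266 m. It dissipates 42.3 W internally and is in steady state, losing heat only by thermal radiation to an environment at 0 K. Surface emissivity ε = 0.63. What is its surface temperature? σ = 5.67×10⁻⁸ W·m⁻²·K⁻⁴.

T ≈ 604 K

Steady state: internal power = radiated power, P = εσA T⁴.
Radiating area A = 4πr² = 0.008891 m².
T⁴ = P/(εσA) = 42.3/(0.63·5.67×10⁻⁸·0.008891) = 1.332×10¹¹ K⁴.
T = (1.332×10¹¹)^(1/4).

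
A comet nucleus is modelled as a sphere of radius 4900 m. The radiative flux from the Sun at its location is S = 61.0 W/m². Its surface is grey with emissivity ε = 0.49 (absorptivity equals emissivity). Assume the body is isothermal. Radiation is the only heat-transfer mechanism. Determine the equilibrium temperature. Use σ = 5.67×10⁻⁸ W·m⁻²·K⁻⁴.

At equilibrium, absorbed power = emitted power.
Absorbing cross-section = πr² = 7.543×10⁷ m²; emitting surface = 4πr² = 3.017×10⁸ m² (ratio 4).
εS·A_cross = εσ·A_surf·T⁴  ⇒  T⁴ = S/(4σ)   (ε cancels).
T⁴ = 61.0/(4·5.67×10⁻⁸) = 2.690×10⁸ K⁴.
T = (2.690×10⁸)^(1/4).

T ≈ 128 K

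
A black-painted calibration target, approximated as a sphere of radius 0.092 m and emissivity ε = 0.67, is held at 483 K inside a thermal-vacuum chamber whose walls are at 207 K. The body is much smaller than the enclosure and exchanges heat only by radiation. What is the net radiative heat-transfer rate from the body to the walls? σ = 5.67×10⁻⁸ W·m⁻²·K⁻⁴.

P_net ≈ 212 W

For a small grey body in a large enclosure: P_net = εσA(T_body⁴ − T_wall⁴).
A = 4πr² = 0.1064 m²; T_body⁴ − T_wall⁴ = 5.442×10¹⁰ − 1.836×10⁹ = 5.259×10¹⁰ K⁴.
|P_net| = 0.67·5.67×10⁻⁸·0.1064·5.259×10¹⁰.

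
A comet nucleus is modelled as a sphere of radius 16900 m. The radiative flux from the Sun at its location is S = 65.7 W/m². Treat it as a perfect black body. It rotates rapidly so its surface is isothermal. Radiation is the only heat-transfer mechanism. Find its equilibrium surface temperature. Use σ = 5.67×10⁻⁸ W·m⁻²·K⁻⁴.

At equilibrium, absorbed power = emitted power.
Absorbing cross-section = πr² = 8.973×10⁸ m²; emitting surface = 4πr² = 3.589×10⁹ m² (ratio 4).
S·A_cross = εσ·A_surf·T⁴  ⇒  T⁴ = S/(4σ).
T⁴ = 1.00·65.7/(4·5.67×10⁻⁸) = 2.897×10⁸ K⁴.
T = (2.897×10⁸)^(1/4).

T ≈ 130 K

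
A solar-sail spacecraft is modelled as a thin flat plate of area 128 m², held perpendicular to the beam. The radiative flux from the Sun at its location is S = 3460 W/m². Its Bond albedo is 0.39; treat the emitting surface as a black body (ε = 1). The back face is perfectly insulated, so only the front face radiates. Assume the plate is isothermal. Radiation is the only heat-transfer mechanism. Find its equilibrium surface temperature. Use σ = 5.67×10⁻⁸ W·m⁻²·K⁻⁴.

At equilibrium, absorbed power = emitted power.
Absorbing cross-section = A = 128.0 m²; emitting surface = A = 128.0 m² (ratio 1).
(1−a)S·A_cross = εσ·A_surf·T⁴  ⇒  T⁴ = (1−a)S/(1σ).
T⁴ = 0.610·3460/(1·5.67×10⁻⁸) = 3.722×10¹⁰ K⁴.
T = (3.722×10¹⁰)^(1/4).

T ≈ 439 K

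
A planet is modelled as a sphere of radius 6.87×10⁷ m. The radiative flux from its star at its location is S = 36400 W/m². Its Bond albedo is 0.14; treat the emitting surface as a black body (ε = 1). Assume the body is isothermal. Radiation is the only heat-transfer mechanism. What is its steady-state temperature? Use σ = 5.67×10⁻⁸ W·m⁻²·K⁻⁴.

T ≈ 610 K

At equilibrium, absorbed power = emitted power.
Absorbing cross-section = πr² = 1.483×10¹⁶ m²; emitting surface = 4πr² = 5.931×10¹⁶ m² (ratio 4).
(1−a)S·A_cross = εσ·A_surf·T⁴  ⇒  T⁴ = (1−a)S/(4σ).
T⁴ = 0.860·36400/(4·5.67×10⁻⁸) = 1.380×10¹¹ K⁴.
T = (1.380×10¹¹)^(1/4).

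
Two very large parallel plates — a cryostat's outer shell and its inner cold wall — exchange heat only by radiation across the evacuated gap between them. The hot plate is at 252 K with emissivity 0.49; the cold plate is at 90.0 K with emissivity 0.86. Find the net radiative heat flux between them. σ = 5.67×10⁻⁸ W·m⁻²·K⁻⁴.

For two infinite grey parallel plates, q = σ(T₁⁴ − T₂⁴)/(1/ε₁ + 1/ε₂ − 1).
T₁⁴ − T₂⁴ = 4.033×10⁹ − 6.561×10⁷ = 3.967×10⁹ K⁴.
1/ε₁ + 1/ε₂ − 1 = 2.041 + 1.163 − 1 = 2.204.
q = 5.67×10⁻⁸ × 3.967×10⁹ / 2.204.

q ≈ 102 W/m²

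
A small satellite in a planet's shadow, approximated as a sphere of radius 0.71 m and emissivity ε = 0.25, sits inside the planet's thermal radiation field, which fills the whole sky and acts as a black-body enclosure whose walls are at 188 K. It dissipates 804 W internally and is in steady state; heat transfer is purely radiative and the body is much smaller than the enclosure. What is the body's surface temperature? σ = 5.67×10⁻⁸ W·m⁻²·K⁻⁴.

For a small grey body in a large enclosure, net radiated power = εσA(T⁴ − T_w⁴).
Steady state: P = εσA(T⁴ − T_w⁴) with A = 4πr² = 6.335 m².
T⁴ = P/(εσA) + T_w⁴ = 804/(0.25·5.67×10⁻⁸·6.335) + (188)⁴
    = 8.954×10⁹ + 1.249×10⁹ = 1.020×10¹⁰ K⁴.

T ≈ 318 K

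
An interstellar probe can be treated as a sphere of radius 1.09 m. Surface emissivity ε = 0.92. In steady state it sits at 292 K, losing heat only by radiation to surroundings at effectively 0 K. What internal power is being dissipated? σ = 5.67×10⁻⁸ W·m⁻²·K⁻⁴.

P ≈ 5660 W

Steady state: P = εσA T⁴.
A = 4πr² = 14.93 m²; T⁴ = (292)⁴ = 7.270×10⁹ K⁴.
P = 0.92 × 5.67×10⁻⁸ × 14.93 × 7.270×10⁹.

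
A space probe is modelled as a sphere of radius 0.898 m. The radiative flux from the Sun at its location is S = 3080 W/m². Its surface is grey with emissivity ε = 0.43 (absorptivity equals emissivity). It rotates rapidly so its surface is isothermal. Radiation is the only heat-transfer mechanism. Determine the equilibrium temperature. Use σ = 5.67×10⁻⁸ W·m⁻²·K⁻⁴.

At equilibrium, absorbed power = emitted power.
Absorbing cross-section = πr² = 2.533 m²; emitting surface = 4πr² = 10.13 m² (ratio 4).
εS·A_cross = εσ·A_surf·T⁴  ⇒  T⁴ = S/(4σ)   (ε cancels).
T⁴ = 3080/(4·5.67×10⁻⁸) = 1.358×10¹⁰ K⁴.
T = (1.358×10¹⁰)^(1/4).

T ≈ 341 K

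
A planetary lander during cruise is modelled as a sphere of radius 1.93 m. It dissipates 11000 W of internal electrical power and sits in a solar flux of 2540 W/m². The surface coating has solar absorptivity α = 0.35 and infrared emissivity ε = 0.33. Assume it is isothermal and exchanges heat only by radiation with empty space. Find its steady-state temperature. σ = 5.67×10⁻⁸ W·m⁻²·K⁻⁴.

At steady state, absorbed solar power + internal power = radiated power.
Absorbed: α·S·A_cross = 0.35·2540·11.70 = 10400 W (cross-section πr²).
Total input = 10400 + 11000 = 21400 W.
Radiated: εσ·A_surf·T⁴ with A_surf = 4πr² = 46.81 m².
T⁴ = 21400/(0.33·5.67×10⁻⁸·46.81) = 2.444×10¹⁰ K⁴.

T ≈ 395 K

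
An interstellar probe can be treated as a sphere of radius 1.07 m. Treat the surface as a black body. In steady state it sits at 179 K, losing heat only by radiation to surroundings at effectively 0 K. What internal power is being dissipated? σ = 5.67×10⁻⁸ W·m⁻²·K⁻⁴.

P ≈ 837 W

Steady state: P = εσA T⁴.
A = 4πr² = 14.39 m²; T⁴ = (179)⁴ = 1.027×10⁹ K⁴.
P = 1.0 × 5.67×10⁻⁸ × 14.39 × 1.027×10⁹.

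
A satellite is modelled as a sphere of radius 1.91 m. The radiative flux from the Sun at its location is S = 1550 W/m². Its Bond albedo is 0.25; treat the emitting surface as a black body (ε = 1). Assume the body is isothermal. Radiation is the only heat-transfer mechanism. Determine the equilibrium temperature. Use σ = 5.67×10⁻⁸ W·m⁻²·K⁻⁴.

At equilibrium, absorbed power = emitted power.
Absorbing cross-section = πr² = 11.46 m²; emitting surface = 4πr² = 45.84 m² (ratio 4).
(1−a)S·A_cross = εσ·A_surf·T⁴  ⇒  T⁴ = (1−a)S/(4σ).
T⁴ = 0.750·1550/(4·5.67×10⁻⁸) = 5.126×10⁹ K⁴.
T = (5.126×10⁹)^(1/4).

T ≈ 268 K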